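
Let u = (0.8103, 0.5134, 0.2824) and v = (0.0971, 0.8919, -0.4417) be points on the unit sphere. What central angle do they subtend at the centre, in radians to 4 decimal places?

1.1463 rad

u·v = 0.4118; |u| = 1.0000, |v| = 1.0000.
cos θ = (u·v)/(|u||v|) = 0.4119, so θ = 1.1463 rad.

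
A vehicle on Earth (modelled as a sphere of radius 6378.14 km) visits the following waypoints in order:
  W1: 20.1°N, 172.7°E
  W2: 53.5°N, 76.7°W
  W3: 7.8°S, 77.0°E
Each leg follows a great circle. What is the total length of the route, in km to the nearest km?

23937 km

Leg W1→W2: central angle 1.4910 rad, distance 9509.8 km.
Leg W2→W3: central angle 2.2619 rad, distance 14426.9 km.
Total: 9509.8 + 14426.9 ≈ 23937 km.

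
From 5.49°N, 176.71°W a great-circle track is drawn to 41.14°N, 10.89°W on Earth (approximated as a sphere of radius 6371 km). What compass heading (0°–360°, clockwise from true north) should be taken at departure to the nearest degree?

Δλ = 165.820° = 2.8941 rad.
y = sin Δλ · cos φ₂ = (0.2450)(0.7531) = 0.1845
x = cos φ₁ sin φ₂ − sin φ₁ cos φ₂ cos Δλ = (0.9954)(0.6579) − (0.0957)(0.7531)(-0.9695) = 0.7247
θ = atan2(y, x) = 14.28°, so the bearing is 14°.

14°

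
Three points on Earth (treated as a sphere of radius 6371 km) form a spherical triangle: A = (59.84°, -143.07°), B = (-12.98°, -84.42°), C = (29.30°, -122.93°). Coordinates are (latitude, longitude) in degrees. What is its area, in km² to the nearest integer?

7236940 km²

Side lengths (central angles): a = 0.9824, b = 0.5836, c = 1.5103 rad; semiperimeter s = 1.5381.
By l'Huilier's theorem, tan(E/4) = √[tan(s/2) tan((s−a)/2) tan((s−b)/2) tan((s−c)/2)], giving spherical excess E = 0.1783 rad.
Area = E·R² = 0.1783 × (6371)² ≈ 7236940 km².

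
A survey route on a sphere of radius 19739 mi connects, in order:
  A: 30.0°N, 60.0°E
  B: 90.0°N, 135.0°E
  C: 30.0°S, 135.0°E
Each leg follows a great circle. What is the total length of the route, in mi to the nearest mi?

62012 mi

Leg A→B: central angle 1.0472 rad, distance 20670.6 mi.
Leg B→C: central angle 2.0944 rad, distance 41341.3 mi.
Total: 20670.6 + 41341.3 ≈ 62012 mi.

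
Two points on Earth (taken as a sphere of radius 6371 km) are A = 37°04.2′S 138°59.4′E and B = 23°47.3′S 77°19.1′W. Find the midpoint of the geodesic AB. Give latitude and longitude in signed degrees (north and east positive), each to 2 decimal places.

The central angle between A and B is δ = 1.9233 rad.
With f = 0.5, the slerp weights are sin((1−f)δ)/sin δ = 0.8738 and sin(fδ)/sin δ = 0.8738.
Weighted sum of the unit vectors: (0.8738)·(-0.6021,0.5236,-0.6028) + (0.8738)·(0.2009,-0.8927,-0.4034) = (-0.3506, -0.3226, -0.8792).
Converting back: φ = atan2(z, √(x²+y²)) = -61.55°, λ = atan2(y, x) = -137.38°.

-61.55°, -137.38°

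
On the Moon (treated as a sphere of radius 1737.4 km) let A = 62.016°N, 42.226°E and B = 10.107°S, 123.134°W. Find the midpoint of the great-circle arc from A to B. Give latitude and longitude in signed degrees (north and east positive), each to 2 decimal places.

The central angle between A and B is δ = 2.2167 rad.
With f = 0.5, the slerp weights are sin((1−f)δ)/sin δ = 1.1207 and sin(fδ)/sin δ = 1.1207.
Weighted sum of the unit vectors: (1.1207)·(0.3475,0.3153,0.8831) + (1.1207)·(-0.5381,-0.8244,-0.1755) = (-0.2137, -0.5705, 0.7930).
Converting back: φ = atan2(z, √(x²+y²)) = 52.47°, λ = atan2(y, x) = -110.53°.

52.47°, -110.53°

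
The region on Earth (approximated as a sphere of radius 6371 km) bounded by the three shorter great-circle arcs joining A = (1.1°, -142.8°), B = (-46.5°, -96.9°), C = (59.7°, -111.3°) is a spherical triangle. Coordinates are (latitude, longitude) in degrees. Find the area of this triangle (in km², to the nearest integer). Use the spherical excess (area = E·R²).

Side lengths (central angles): a = 1.8649, b = 1.1077, c = 1.0871 rad; semiperimeter s = 2.0299.
By l'Huilier's theorem, tan(E/4) = √[tan(s/2) tan((s−a)/2) tan((s−b)/2) tan((s−c)/2)], giving spherical excess E = 0.7263 rad.
Area = E·R² = 0.7263 × (6371)² ≈ 29478430 km².

29478430 km²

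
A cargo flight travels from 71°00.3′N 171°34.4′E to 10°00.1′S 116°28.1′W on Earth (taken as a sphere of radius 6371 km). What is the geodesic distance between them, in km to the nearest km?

10422 km

Let φ₁ = 1.2393 rad, φ₂ = -0.1746 rad, and Δλ = 1.2559 rad.
cos c = sin φ₁ sin φ₂ + cos φ₁ cos φ₂ cos Δλ = (0.9455)(-0.1737) + (0.3255)(0.9848)(0.3097) = -0.06495,
so c = arccos(-0.06495) = 1.63579 rad.
Distance = R·c = 6371 × 1.6358 ≈ 10422 km.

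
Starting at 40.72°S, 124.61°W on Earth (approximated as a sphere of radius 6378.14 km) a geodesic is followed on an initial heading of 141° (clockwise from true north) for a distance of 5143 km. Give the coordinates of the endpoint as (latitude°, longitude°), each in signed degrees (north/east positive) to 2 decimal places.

Angular distance δ = d/R = 5143/6378.14 = 0.80635 rad; initial bearing θ = 2.4609 rad.
sin φ₂ = sin φ₁ cos δ + cos φ₁ sin δ cos θ = (-0.6524)(0.6921) + (0.7579)(0.7218)(-0.7771) = -0.8766, so φ₂ = -61.24°.
Δλ = atan2(sin θ sin δ cos φ₁, cos δ − sin φ₁ sin φ₂) = atan2(0.3443, 0.1202) = 70.746°.
λ₂ = -124.610° + 70.746° = -53.86°.

-61.24°, -53.86°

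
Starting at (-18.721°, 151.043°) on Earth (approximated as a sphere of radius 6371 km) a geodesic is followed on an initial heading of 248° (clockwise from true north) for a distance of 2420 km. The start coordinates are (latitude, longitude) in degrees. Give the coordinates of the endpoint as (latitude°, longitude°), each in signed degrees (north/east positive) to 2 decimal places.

Angular distance δ = d/R = 2420/6371 = 0.37985 rad; initial bearing θ = 4.3284 rad.
sin φ₂ = sin φ₁ cos δ + cos φ₁ sin δ cos θ = (-0.3210)(0.9287) + (0.9471)(0.3708)(-0.3746) = -0.4296, so φ₂ = -25.44°.
Δλ = atan2(sin θ sin δ cos φ₁, cos δ − sin φ₁ sin φ₂) = atan2(-0.3256, 0.7908) = -22.377°.
λ₂ = 151.043° − 22.377° = 128.67°.

-25.44°, 128.67°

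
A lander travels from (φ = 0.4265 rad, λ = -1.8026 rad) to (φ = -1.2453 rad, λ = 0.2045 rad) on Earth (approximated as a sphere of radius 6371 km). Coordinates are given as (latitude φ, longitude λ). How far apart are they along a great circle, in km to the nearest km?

13454 km

In radians: φ₁ = 0.4265, φ₂ = -1.2453, Δλ = 114.998° = 2.0071 rad.
cos c = sin φ₁ sin φ₂ + cos φ₁ cos φ₂ cos Δλ = (0.4137)(-0.9475) + (0.9104)(0.3198)(-0.4226) = -0.51500,
so c = arccos(-0.51500) = 2.11180 rad.
Distance = R·c = 6371 × 2.1118 ≈ 13454 km.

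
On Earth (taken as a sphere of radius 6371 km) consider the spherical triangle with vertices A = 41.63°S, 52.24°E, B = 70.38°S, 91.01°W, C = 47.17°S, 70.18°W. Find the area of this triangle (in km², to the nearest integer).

11032745 km²

Side lengths (central angles): a = 0.4414, b = 1.3543, c = 1.1322 rad; semiperimeter s = 1.4640.
By l'Huilier's theorem, tan(E/4) = √[tan(s/2) tan((s−a)/2) tan((s−b)/2) tan((s−c)/2)], giving spherical excess E = 0.2718 rad.
Area = E·R² = 0.2718 × (6371)² ≈ 11032745 km².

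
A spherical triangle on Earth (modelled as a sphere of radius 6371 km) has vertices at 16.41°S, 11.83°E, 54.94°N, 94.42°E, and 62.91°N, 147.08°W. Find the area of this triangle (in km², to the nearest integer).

49644101 km²

Side lengths (central angles): a = 0.9224, b = 2.2904, c = 1.7317 rad; semiperimeter s = 2.4722.
By l'Huilier's theorem, tan(E/4) = √[tan(s/2) tan((s−a)/2) tan((s−b)/2) tan((s−c)/2)], giving spherical excess E = 1.2231 rad.
Area = E·R² = 1.2231 × (6371)² ≈ 49644101 km².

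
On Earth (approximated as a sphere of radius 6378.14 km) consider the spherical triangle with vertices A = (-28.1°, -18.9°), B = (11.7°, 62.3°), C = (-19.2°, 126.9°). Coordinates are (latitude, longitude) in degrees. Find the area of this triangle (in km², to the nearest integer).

60684921 km²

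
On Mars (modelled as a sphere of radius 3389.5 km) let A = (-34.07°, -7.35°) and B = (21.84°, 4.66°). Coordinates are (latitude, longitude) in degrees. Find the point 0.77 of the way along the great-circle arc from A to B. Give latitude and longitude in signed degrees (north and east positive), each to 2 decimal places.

8.98°, 1.95°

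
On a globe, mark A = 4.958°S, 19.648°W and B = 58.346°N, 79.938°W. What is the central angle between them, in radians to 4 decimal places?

1.3842 rad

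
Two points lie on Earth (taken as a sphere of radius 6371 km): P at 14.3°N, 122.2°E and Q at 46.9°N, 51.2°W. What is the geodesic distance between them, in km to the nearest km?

In radians: φ₁ = 0.2496, φ₂ = 0.8186, Δλ = -173.400° = -3.0264 rad.
cos c = sin φ₁ sin φ₂ + cos φ₁ cos φ₂ cos Δλ = (0.2470)(0.7302) + (0.9690)(0.6833)(-0.9934) = -0.47737,
so c = arccos(-0.47737) = 2.06845 rad.
Distance = R·c = 6371 × 2.0685 ≈ 13178 km.

13178 km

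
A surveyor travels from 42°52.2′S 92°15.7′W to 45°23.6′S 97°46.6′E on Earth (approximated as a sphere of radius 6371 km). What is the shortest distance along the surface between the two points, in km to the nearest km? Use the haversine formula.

10150 km

With latitudes φ₁ = -42.870°, φ₂ = -45.393° and longitude difference Δλ = -169.962°:
Haversine: a = sin²(Δφ/2) + cos φ₁ cos φ₂ sin²(Δλ/2) = 0.0005 + (0.7329)(0.7022)(0.9923) = 0.51121.
Central angle c = 2·arcsin(√a) = 1.59323 rad.
Distance = R·c = 6371 × 1.5932 ≈ 10150 km.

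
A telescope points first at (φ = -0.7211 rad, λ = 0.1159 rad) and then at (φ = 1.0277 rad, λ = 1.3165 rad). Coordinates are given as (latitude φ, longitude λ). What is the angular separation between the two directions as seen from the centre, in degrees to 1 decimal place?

115.1°

With latitudes φ₁ = -41.316°, φ₂ = 58.883° and longitude difference Δλ = 68.789°:
cos c = sin φ₁ sin φ₂ + cos φ₁ cos φ₂ cos Δλ = (-0.6602)(0.8561) + (0.7511)(0.5168)(0.3618) = -0.42478,
so c = arccos(-0.42478) = 2.00952 rad.
So the angular separation is 115.1°.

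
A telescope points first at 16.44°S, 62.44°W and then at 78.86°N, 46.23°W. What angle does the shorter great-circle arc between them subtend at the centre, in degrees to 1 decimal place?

In radians: φ₁ = -0.2869, φ₂ = 1.3764, Δλ = 16.210° = 0.2829 rad.
cos c = sin φ₁ sin φ₂ + cos φ₁ cos φ₂ cos Δλ = (-0.2830)(0.9812) + (0.9591)(0.1932)(0.9602) = -0.09974,
so c = arccos(-0.09974) = 1.67070 rad.
So the angular separation is 95.7°.

95.7°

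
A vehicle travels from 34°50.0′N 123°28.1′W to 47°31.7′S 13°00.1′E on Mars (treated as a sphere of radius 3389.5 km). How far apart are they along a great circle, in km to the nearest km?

With latitudes φ₁ = 34.833°, φ₂ = -47.528° and longitude difference Δλ = 136.470°:
cos c = sin φ₁ sin φ₂ + cos φ₁ cos φ₂ cos Δλ = (0.5712)(-0.7376) + (0.8208)(0.6752)(-0.7250) = -0.82315,
so c = arccos(-0.82315) = 2.53773 rad.
Distance = R·c = 3389.5 × 2.5377 ≈ 8602 km.

8602 km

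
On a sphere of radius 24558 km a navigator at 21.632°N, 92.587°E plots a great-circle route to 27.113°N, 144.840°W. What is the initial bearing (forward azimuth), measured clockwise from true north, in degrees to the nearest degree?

51°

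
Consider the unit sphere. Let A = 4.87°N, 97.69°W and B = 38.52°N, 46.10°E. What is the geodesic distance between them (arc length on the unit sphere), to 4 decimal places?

Let φ₁ = 0.0850 rad, φ₂ = 0.6723 rad, and Δλ = 2.5096 rad.
Haversine: a = sin²(Δφ/2) + cos φ₁ cos φ₂ sin²(Δλ/2) = 0.0838 + (0.9964)(0.7824)(0.9034) = 0.78806.
Central angle c = 2·arcsin(√a) = 2.18478 rad.
On the unit sphere the arc length equals the central angle: 2.1848.

2.1848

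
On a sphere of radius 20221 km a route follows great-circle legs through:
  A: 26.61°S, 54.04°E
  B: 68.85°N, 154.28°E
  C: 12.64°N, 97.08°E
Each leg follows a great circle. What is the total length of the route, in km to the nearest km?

65330 km

Leg A→B: central angle 2.0659 rad, distance 41773.8 km.
Leg B→C: central angle 1.1649 rad, distance 23556.3 km.
Total: 41773.8 + 23556.3 ≈ 65330 km.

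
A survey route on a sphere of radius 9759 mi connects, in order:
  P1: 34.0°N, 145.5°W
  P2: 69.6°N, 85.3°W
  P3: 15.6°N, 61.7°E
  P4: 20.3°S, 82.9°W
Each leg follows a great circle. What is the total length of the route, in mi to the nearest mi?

Leg P1→P2: central angle 0.8396 rad, distance 8194.0 mi.
Leg P2→P3: central angle 1.6003 rad, distance 15617.5 mi.
Leg P3→P4: central angle 2.5492 rad, distance 24878.1 mi.
Total: 8194.0 + 15617.5 + 24878.1 ≈ 48690 mi.

48690 mi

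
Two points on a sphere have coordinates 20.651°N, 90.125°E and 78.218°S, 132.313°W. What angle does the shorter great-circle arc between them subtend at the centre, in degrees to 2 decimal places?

Let φ₁ = 0.3604 rad, φ₂ = -1.3652 rad, and Δλ = 2.4009 rad.
cos c = sin φ₁ sin φ₂ + cos φ₁ cos φ₂ cos Δλ = (0.3527)(-0.9789) + (0.9357)(0.2042)(-0.7380) = -0.48625,
so c = arccos(-0.48625) = 2.07859 rad.
So the angular separation is 119.09°.

119.09°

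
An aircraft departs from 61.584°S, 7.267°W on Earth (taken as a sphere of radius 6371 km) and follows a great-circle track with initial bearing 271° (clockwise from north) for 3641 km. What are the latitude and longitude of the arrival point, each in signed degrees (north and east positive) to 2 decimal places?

Angular distance δ = d/R = 3641/6371 = 0.57150 rad; initial bearing θ = 4.7298 rad.
sin φ₂ = sin φ₁ cos δ + cos φ₁ sin δ cos θ = (-0.8795)(0.8411) + (0.4759)(0.5409)(0.0175) = -0.7353, so φ₂ = -47.33°.
Δλ = atan2(sin θ sin δ cos φ₁, cos δ − sin φ₁ sin φ₂) = atan2(-0.2574, 0.1944) = -52.931°.
λ₂ = -7.267° − 52.931° = -60.20°.

-47.33°, -60.20°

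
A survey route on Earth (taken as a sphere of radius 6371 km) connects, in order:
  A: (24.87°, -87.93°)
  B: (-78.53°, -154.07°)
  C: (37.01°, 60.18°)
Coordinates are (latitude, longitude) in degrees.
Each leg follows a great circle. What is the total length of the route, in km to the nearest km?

27352 km

Leg A→B: central angle 1.9168 rad, distance 12212.2 km.
Leg B→C: central angle 2.3763 rad, distance 15139.5 km.
Total: 12212.2 + 15139.5 ≈ 27352 km.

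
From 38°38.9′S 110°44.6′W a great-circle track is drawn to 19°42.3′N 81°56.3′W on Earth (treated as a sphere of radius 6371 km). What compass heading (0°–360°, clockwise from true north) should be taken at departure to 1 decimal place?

With φ₁ = -0.6745, φ₂ = 0.3439, Δλ = 0.5027 rad, the forward-azimuth formula gives
θ = atan2( sin Δλ cos φ₂ , cos φ₁ sin φ₂ − sin φ₁ cos φ₂ cos Δλ ) = atan2(0.4536, 0.7785) = 30.23°.
So the initial bearing is 30.2°.

30.2°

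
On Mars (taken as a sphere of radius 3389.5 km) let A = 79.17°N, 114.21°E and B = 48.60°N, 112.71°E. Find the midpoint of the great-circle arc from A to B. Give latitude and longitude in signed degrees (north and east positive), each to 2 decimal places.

63.89°, 113.04°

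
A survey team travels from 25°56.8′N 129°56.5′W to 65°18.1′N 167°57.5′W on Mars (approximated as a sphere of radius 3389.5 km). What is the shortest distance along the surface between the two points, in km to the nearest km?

2727 km

In radians: φ₁ = 0.4529, φ₂ = 1.1397, Δλ = -38.017° = -0.6635 rad.
cos c = sin φ₁ sin φ₂ + cos φ₁ cos φ₂ cos Δλ = (0.4375)(0.9085) + (0.8992)(0.4178)(0.7878) = 0.69352,
so c = arccos(0.69352) = 0.80444 rad.
Distance = R·c = 3389.5 × 0.8044 ≈ 2727 km.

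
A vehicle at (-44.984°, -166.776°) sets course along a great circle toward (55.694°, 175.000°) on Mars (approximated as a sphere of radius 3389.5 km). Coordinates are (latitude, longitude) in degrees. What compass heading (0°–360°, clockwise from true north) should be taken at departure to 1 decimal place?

With φ₁ = -0.7851, φ₂ = 0.9720, Δλ = -0.3181 rad, the forward-azimuth formula gives
θ = atan2( sin Δλ cos φ₂ , cos φ₁ sin φ₂ − sin φ₁ cos φ₂ cos Δλ ) = atan2(-0.1763, 0.9627) = -10.38°.
Adding 360° brings this into [0°, 360°): 349.6°.

349.6°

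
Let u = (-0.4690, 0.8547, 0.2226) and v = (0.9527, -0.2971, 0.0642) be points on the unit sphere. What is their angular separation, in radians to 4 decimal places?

2.3274 rad

u·v = -0.6865; |u| = 1.0000, |v| = 1.0000.
cos θ = (u·v)/(|u||v|) = -0.6864, so θ = 2.3274 rad.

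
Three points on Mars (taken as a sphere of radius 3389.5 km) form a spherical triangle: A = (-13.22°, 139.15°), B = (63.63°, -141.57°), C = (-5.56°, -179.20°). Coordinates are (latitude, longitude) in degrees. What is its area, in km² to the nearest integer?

6594546 km²

Side lengths (central angles): a = 1.3043, b = 0.7285, c = 1.6956 rad; semiperimeter s = 1.8642.
By l'Huilier's theorem, tan(E/4) = √[tan(s/2) tan((s−a)/2) tan((s−b)/2) tan((s−c)/2)], giving spherical excess E = 0.5740 rad.
Area = E·R² = 0.5740 × (3389.5)² ≈ 6594546 km².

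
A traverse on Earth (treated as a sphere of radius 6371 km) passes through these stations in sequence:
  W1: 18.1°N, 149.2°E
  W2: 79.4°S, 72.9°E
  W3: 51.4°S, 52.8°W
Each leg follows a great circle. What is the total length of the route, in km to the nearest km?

Leg W1→W2: central angle 1.8379 rad, distance 11709.4 km.
Leg W2→W3: central angle 0.7937 rad, distance 5056.6 km.
Total: 11709.4 + 5056.6 ≈ 16766 km.

16766 km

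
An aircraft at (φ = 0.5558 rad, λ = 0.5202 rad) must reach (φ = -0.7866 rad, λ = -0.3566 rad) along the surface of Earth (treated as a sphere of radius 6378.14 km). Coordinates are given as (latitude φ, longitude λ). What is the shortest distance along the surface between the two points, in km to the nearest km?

9954 km

With latitudes φ₁ = 31.845°, φ₂ = -45.069° and longitude difference Δλ = -50.237°:
cos c = sin φ₁ sin φ₂ + cos φ₁ cos φ₂ cos Δλ = (0.5276)(-0.7080) + (0.8495)(0.7063)(0.6396) = 0.01020,
so c = arccos(0.01020) = 1.56059 rad.
Distance = R·c = 6378.14 × 1.5606 ≈ 9954 km.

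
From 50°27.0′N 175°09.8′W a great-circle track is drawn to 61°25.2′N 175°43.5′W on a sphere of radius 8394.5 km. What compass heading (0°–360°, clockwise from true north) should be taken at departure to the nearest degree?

359°

With φ₁ = 0.8805, φ₂ = 1.0720, Δλ = -0.0098 rad, the forward-azimuth formula gives
θ = atan2( sin Δλ cos φ₂ , cos φ₁ sin φ₂ − sin φ₁ cos φ₂ cos Δλ ) = atan2(-0.0047, 0.1903) = -1.41°.
Adding 360° brings this into [0°, 360°): 359°.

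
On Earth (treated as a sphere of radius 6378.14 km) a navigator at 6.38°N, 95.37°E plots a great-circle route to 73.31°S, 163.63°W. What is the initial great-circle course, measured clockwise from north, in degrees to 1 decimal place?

163.4°

With φ₁ = 0.1114, φ₂ = -1.2795, Δλ = 1.7628 rad, the forward-azimuth formula gives
θ = atan2( sin Δλ cos φ₂ , cos φ₁ sin φ₂ − sin φ₁ cos φ₂ cos Δλ ) = atan2(0.2819, -0.9459) = 163.40°.
So the initial bearing is 163.4°.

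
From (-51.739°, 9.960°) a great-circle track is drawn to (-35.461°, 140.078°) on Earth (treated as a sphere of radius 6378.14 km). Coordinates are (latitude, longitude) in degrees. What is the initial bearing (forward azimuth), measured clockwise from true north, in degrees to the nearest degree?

With φ₁ = -0.9030, φ₂ = -0.6189, Δλ = 2.2710 rad, the forward-azimuth formula gives
θ = atan2( sin Δλ cos φ₂ , cos φ₁ sin φ₂ − sin φ₁ cos φ₂ cos Δλ ) = atan2(0.6229, -0.7714) = 141.08°.
So the initial bearing is 141°.

141°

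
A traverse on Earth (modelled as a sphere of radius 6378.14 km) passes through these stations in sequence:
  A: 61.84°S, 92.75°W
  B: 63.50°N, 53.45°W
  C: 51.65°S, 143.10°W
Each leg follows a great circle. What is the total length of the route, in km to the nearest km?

Leg A→B: central angle 2.2473 rad, distance 14333.4 km.
Leg B→C: central angle 2.3464 rad, distance 14965.7 km.
Total: 14333.4 + 14965.7 ≈ 29299 km.

29299 km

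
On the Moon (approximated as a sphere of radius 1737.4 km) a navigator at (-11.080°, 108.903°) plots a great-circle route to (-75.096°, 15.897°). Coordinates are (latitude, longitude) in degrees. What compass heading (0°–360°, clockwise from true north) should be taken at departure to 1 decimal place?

Δλ = -93.006° = -1.6233 rad.
y = sin Δλ · cos φ₂ = (-0.9986)(0.2572) = -0.2568
x = cos φ₁ sin φ₂ − sin φ₁ cos φ₂ cos Δλ = (0.9814)(-0.9664) − (-0.1922)(0.2572)(-0.0524) = -0.9509
θ = atan2(y, x) = -164.89°; adding 360° gives 195.1°.

195.1°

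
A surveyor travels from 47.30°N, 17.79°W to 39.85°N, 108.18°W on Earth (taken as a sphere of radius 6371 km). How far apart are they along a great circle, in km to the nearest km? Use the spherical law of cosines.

With latitudes φ₁ = 47.300°, φ₂ = 39.850° and longitude difference Δλ = -90.390°:
cos c = sin φ₁ sin φ₂ + cos φ₁ cos φ₂ cos Δλ = (0.7349)(0.6408) + (0.6782)(0.7677)(-0.0068) = 0.46737,
so c = arccos(0.46737) = 1.08448 rad.
Distance = R·c = 6371 × 1.0845 ≈ 6909 km.

6909 km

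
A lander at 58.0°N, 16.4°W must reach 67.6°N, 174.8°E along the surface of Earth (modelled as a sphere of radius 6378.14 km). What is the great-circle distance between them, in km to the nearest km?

6026 km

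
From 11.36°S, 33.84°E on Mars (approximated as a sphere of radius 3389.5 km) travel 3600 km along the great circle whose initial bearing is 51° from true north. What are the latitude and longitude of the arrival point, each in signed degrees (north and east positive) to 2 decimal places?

Angular distance δ = d/R = 3600/3389.5 = 1.06210 rad; initial bearing θ = 0.8901 rad.
sin φ₂ = sin φ₁ cos δ + cos φ₁ sin δ cos θ = (-0.1970)(0.4870) + (0.9804)(0.8734)(0.6293) = 0.4429, so φ₂ = 26.29°.
Δλ = atan2(sin θ sin δ cos φ₁, cos δ − sin φ₁ sin φ₂) = atan2(0.6654, 0.5743) = 49.206°.
λ₂ = 33.840° + 49.206° = 83.05°.

26.29°, 83.05°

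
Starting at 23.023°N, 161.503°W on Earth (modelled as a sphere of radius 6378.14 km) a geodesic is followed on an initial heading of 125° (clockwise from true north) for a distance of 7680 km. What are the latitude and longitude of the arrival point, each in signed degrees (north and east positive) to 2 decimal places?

-20.65°, -106.70°

Angular distance δ = d/R = 7680/6378.14 = 1.20411 rad; initial bearing θ = 2.1817 rad.
sin φ₂ = sin φ₁ cos δ + cos φ₁ sin δ cos θ = (0.3911)(0.3585) + (0.9203)(0.9335)(-0.5736) = -0.3526, so φ₂ = -20.65°.
Δλ = atan2(sin θ sin δ cos φ₁, cos δ − sin φ₁ sin φ₂) = atan2(0.7038, 0.4964) = 54.803°.
λ₂ = -161.503° + 54.803° = -106.70°.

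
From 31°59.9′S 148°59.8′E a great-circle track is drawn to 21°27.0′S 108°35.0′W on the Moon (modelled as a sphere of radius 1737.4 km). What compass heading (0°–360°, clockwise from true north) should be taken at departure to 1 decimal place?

114.6°

With φ₁ = -0.5585, φ₂ = -0.3744, Δλ = 1.7876 rad, the forward-azimuth formula gives
θ = atan2( sin Δλ cos φ₂ , cos φ₁ sin φ₂ − sin φ₁ cos φ₂ cos Δλ ) = atan2(0.9090, -0.4162) = 114.60°.
So the initial bearing is 114.6°.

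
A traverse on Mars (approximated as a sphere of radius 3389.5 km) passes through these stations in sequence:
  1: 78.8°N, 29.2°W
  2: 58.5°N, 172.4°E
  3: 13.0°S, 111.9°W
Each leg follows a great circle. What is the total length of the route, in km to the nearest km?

Leg 1→2: central angle 0.7347 rad, distance 2490.2 km.
Leg 2→3: central angle 1.6369 rad, distance 5548.3 km.
Total: 2490.2 + 5548.3 ≈ 8038 km.

8038 km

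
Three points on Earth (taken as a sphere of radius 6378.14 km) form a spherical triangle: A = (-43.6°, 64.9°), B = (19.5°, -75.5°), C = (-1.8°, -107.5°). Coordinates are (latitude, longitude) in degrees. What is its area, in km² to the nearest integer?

Side lengths (central angles): a = 0.6624, b = 2.3403, c = 2.4282 rad; semiperimeter s = 2.7155.
By l'Huilier's theorem, tan(E/4) = √[tan(s/2) tan((s−a)/2) tan((s−b)/2) tan((s−c)/2)], giving spherical excess E = 1.7175 rad.
Area = E·R² = 1.7175 × (6378.14)² ≈ 69868702 km².

69868702 km²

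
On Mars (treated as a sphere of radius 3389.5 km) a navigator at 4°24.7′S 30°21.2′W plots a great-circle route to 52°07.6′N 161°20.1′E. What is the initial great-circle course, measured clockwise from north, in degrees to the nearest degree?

350°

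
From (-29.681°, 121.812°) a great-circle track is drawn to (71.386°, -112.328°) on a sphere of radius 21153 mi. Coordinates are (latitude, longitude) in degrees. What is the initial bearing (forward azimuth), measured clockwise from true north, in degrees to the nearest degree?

19°

With φ₁ = -0.5180, φ₂ = 1.2459, Δλ = 2.1967 rad, the forward-azimuth formula gives
θ = atan2( sin Δλ cos φ₂ , cos φ₁ sin φ₂ − sin φ₁ cos φ₂ cos Δλ ) = atan2(0.2587, 0.7308) = 19.49°.
So the initial bearing is 19°.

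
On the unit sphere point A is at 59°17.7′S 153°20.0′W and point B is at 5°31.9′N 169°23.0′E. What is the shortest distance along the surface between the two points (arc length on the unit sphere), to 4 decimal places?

1.2435

In radians: φ₁ = -1.0349, φ₂ = 0.0965, Δλ = -37.283° = -0.6507 rad.
cos c = sin φ₁ sin φ₂ + cos φ₁ cos φ₂ cos Δλ = (-0.8598)(0.0964) + (0.5106)(0.9953)(0.7956) = 0.32150,
so c = arccos(0.32150) = 1.24348 rad.
On the unit sphere the arc length equals the central angle: 1.2435.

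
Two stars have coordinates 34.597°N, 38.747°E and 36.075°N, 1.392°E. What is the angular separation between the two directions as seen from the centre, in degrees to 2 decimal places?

Let φ₁ = 0.6038 rad, φ₂ = 0.6296 rad, and Δλ = -0.6520 rad.
Haversine: a = sin²(Δφ/2) + cos φ₁ cos φ₂ sin²(Δλ/2) = 0.0002 + (0.8232)(0.8082)(0.1026) = 0.06840.
Central angle c = 2·arcsin(√a) = 0.52921 rad.
So the angular separation is 30.32°.

30.32°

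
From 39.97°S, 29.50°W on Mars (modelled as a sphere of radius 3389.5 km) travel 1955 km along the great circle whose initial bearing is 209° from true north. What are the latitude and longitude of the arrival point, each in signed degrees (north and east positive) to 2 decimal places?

-64.69°, -67.70°

Angular distance δ = d/R = 1955/3389.5 = 0.57678 rad; initial bearing θ = 3.6477 rad.
sin φ₂ = sin φ₁ cos δ + cos φ₁ sin δ cos θ = (-0.6424)(0.8382) + (0.7664)(0.5453)(-0.8746) = -0.9040, so φ₂ = -64.69°.
Δλ = atan2(sin θ sin δ cos φ₁, cos δ − sin φ₁ sin φ₂) = atan2(-0.2026, 0.2575) = -38.197°.
λ₂ = -29.500° − 38.197° = -67.70°.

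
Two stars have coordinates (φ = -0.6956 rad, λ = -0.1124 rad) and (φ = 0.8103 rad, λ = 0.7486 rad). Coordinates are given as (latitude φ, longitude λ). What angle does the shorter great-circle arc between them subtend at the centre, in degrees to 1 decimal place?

With latitudes φ₁ = -39.855°, φ₂ = 46.427° and longitude difference Δλ = 49.332°:
cos c = sin φ₁ sin φ₂ + cos φ₁ cos φ₂ cos Δλ = (-0.6408)(0.7245) + (0.7677)(0.6893)(0.6517) = -0.11946,
so c = arccos(-0.11946) = 1.69054 rad.
So the angular separation is 96.9°.

96.9°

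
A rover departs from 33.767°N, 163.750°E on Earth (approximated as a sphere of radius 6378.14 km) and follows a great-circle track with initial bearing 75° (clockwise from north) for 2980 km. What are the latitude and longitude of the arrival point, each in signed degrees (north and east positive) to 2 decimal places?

36.38°, -163.54°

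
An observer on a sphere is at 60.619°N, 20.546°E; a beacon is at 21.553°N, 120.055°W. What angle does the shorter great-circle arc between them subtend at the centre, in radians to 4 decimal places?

Let φ₁ = 1.0580 rad, φ₂ = 0.3762 rad, and Δλ = -2.4540 rad.
cos c = sin φ₁ sin φ₂ + cos φ₁ cos φ₂ cos Δλ = (0.8714)(0.3674) + (0.4906)(0.9301)(-0.7727) = -0.03250,
so c = arccos(-0.03250) = 1.60330 rad.
So the angular separation is 1.6033 rad.

1.6033 rad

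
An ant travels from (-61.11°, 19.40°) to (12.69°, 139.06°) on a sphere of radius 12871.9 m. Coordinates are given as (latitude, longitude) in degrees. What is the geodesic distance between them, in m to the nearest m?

With latitudes φ₁ = -61.110°, φ₂ = 12.690° and longitude difference Δλ = 119.660°:
cos c = sin φ₁ sin φ₂ + cos φ₁ cos φ₂ cos Δλ = (-0.8755)(0.2197) + (0.4831)(0.9756)(-0.4949) = -0.42557,
so c = arccos(-0.42557) = 2.01039 rad.
Distance = R·c = 12871.9 × 2.0104 ≈ 25878 m.

25878 m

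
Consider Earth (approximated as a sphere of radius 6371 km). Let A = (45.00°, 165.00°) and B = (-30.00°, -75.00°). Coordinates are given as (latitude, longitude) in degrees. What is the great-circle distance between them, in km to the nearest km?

With latitudes φ₁ = 45.000°, φ₂ = -30.000° and longitude difference Δλ = 120.000°:
cos c = sin φ₁ sin φ₂ + cos φ₁ cos φ₂ cos Δλ = (0.7071)(-0.5000) + (0.7071)(0.8660)(-0.5000) = -0.65974,
so c = arccos(-0.65974) = 2.29127 rad.
Distance = R·c = 6371 × 2.2913 ≈ 14598 km.

14598 km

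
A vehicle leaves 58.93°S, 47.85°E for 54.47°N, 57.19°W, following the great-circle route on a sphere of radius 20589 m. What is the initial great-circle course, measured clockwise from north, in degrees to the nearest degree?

297°

With φ₁ = -1.0285, φ₂ = 0.9507, Δλ = -1.8333 rad, the forward-azimuth formula gives
θ = atan2( sin Δλ cos φ₂ , cos φ₁ sin φ₂ − sin φ₁ cos φ₂ cos Δλ ) = atan2(-0.5612, 0.2908) = -62.61°.
Adding 360° brings this into [0°, 360°): 297°.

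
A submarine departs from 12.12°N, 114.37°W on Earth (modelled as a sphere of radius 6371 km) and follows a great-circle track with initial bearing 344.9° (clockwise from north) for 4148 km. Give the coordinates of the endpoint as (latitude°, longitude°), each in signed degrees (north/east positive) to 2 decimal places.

47.65°, -127.92°

Angular distance δ = d/R = 4148/6371 = 0.65108 rad; initial bearing θ = 6.0196 rad.
sin φ₂ = sin φ₁ cos δ + cos φ₁ sin δ cos θ = (0.2100)(0.7954) + (0.9777)(0.6060)(0.9655) = 0.7391, so φ₂ = 47.65°.
Δλ = atan2(sin θ sin δ cos φ₁, cos δ − sin φ₁ sin φ₂) = atan2(-0.1544, 0.6403) = -13.555°.
λ₂ = -114.370° − 13.555° = -127.92°.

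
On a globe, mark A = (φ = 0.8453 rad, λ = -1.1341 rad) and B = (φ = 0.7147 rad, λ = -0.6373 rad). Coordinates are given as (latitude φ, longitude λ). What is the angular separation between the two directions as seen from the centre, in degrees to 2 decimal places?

With latitudes φ₁ = 48.432°, φ₂ = 40.949° and longitude difference Δλ = 28.465°:
Haversine: a = sin²(Δφ/2) + cos φ₁ cos φ₂ sin²(Δλ/2) = 0.0043 + (0.6635)(0.7553)(0.0604) = 0.03455.
Central angle c = 2·arcsin(√a) = 0.37392 rad.
So the angular separation is 21.42°.

21.42°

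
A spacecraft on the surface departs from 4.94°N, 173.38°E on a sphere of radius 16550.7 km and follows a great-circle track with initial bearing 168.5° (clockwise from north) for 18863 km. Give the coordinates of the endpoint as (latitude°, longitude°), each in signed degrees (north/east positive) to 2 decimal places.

-58.32°, -166.45°

Angular distance δ = d/R = 18863/16550.7 = 1.13971 rad; initial bearing θ = 2.9409 rad.
sin φ₂ = sin φ₁ cos δ + cos φ₁ sin δ cos θ = (0.0861)(0.4179) + (0.9963)(0.9085)(-0.9799) = -0.8510, so φ₂ = -58.32°.
Δλ = atan2(sin θ sin δ cos φ₁, cos δ − sin φ₁ sin φ₂) = atan2(0.1805, 0.4911) = 20.174°.
λ₂ = 173.380° + 20.174° = 193.55° → -166.45° after wrapping to (−180°, 180°].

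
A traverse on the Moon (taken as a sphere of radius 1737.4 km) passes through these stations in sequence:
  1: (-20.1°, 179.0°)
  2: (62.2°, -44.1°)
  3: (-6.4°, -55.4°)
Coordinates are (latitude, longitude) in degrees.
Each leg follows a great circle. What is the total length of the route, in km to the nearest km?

5996 km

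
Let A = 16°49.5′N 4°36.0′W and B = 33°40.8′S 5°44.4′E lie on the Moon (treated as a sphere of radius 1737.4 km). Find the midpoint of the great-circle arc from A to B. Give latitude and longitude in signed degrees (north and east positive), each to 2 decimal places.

The central angle between A and B is δ = 0.8981 rad.
With f = 0.5, the slerp weights are sin((1−f)δ)/sin δ = 0.5550 and sin(fδ)/sin δ = 0.5550.
Weighted sum of the unit vectors: (0.5550)·(0.9541,-0.0768,0.2894) + (0.5550)·(0.8280,0.0832,-0.5546) = (0.9891, 0.0036, -0.1471).
Converting back: φ = atan2(z, √(x²+y²)) = -8.46°, λ = atan2(y, x) = 0.21°.

-8.46°, 0.21°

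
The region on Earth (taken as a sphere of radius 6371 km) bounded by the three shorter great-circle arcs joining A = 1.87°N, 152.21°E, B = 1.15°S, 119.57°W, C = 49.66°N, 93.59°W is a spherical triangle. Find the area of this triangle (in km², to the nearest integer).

42468852 km²

Side lengths (central angles): a = 0.9686, b = 1.8135, c = 1.5404 rad; semiperimeter s = 2.1612.
By l'Huilier's theorem, tan(E/4) = √[tan(s/2) tan((s−a)/2) tan((s−b)/2) tan((s−c)/2)], giving spherical excess E = 1.0463 rad.
Area = E·R² = 1.0463 × (6371)² ≈ 42468852 km².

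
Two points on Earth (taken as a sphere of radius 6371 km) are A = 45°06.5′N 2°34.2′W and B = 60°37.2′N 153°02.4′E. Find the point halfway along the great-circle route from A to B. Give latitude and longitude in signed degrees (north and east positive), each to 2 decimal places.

Central angle δ = 1.2640 rad. Interpolating on the sphere with fraction f = 0.5:
P = [sin((1−f)δ)·A + sin(fδ)·B] / sin δ = 0.6197·A + 0.6197·B in Cartesian coordinates,
giving P = (0.1659, 0.1182, 0.9790), i.e. latitude 78.24°, longitude 35.47°.

78.24°, 35.47°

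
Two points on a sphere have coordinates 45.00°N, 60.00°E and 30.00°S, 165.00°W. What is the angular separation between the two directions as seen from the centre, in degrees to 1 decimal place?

Let φ₁ = 0.7854 rad, φ₂ = -0.5236 rad, and Δλ = 2.3562 rad.
Haversine: a = sin²(Δφ/2) + cos φ₁ cos φ₂ sin²(Δλ/2) = 0.3706 + (0.7071)(0.8660)(0.8536) = 0.89328.
Central angle c = 2·arcsin(√a) = 2.47602 rad.
So the angular separation is 141.9°.

141.9°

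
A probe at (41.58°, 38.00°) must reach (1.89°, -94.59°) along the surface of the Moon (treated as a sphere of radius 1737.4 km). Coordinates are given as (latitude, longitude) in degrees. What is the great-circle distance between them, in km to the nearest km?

Let φ₁ = 0.7257 rad, φ₂ = 0.0330 rad, and Δλ = -2.3141 rad.
cos c = sin φ₁ sin φ₂ + cos φ₁ cos φ₂ cos Δλ = (0.6637)(0.0330) + (0.7480)(0.9995)(-0.6767) = -0.48406,
so c = arccos(-0.48406) = 2.07609 rad.
Distance = R·c = 1737.4 × 2.0761 ≈ 3607 km.

3607 km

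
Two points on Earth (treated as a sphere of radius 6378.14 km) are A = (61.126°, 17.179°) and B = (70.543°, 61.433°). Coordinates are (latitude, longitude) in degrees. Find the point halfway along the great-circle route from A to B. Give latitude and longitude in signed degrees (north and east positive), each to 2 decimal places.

67.37°, 35.04°

Central angle δ = 0.3456 rad. Interpolating on the sphere with fraction f = 0.5:
P = [sin((1−f)δ)·A + sin(fδ)·B] / sin δ = 0.5076·A + 0.5076·B in Cartesian coordinates,
giving P = (0.3150, 0.2209, 0.9230), i.e. latitude 67.37°, longitude 35.04°.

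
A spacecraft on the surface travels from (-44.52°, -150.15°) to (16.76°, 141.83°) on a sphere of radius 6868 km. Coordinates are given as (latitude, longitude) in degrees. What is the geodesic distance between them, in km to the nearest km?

10422 km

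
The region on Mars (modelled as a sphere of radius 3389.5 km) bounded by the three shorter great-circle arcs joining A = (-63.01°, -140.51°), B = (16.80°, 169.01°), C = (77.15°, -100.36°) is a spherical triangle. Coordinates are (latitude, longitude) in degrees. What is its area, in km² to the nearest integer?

18675174 km²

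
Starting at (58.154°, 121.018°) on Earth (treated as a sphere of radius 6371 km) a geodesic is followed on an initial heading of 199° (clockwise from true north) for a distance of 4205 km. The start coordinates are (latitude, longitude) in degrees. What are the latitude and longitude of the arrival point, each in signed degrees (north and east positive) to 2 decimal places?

21.42°, 108.64°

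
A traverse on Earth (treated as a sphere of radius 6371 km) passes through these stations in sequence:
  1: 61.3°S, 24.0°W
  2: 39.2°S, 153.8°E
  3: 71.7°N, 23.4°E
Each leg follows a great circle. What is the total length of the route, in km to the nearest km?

Leg 1→2: central angle 1.3873 rad, distance 8838.2 km.
Leg 2→3: central angle 2.4307 rad, distance 15485.9 km.
Total: 8838.2 + 15485.9 ≈ 24324 km.

24324 km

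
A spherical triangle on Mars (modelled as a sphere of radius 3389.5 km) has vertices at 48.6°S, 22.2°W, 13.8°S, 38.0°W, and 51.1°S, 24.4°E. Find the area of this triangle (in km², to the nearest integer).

1444771 km²

Side lengths (central angles): a = 1.0836, b = 0.5174, c = 0.6487 rad; semiperimeter s = 1.1248.
By l'Huilier's theorem, tan(E/4) = √[tan(s/2) tan((s−a)/2) tan((s−b)/2) tan((s−c)/2)], giving spherical excess E = 0.1258 rad.
Area = E·R² = 0.1258 × (3389.5)² ≈ 1444771 km².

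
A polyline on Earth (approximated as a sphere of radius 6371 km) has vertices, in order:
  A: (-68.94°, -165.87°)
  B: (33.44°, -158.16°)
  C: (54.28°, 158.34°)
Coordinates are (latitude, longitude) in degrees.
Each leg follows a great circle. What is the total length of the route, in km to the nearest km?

Leg A→B: central angle 1.7896 rad, distance 11401.8 km.
Leg B→C: central angle 0.6422 rad, distance 4091.4 km.
Total: 11401.8 + 4091.4 ≈ 15493 km.

15493 km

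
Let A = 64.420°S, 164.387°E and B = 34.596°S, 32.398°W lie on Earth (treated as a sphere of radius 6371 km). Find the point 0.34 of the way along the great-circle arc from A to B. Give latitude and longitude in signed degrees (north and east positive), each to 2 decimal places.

The central angle between A and B is δ = 1.3981 rad.
With f = 0.34, the slerp weights are sin((1−f)δ)/sin δ = 0.8093 and sin(fδ)/sin δ = 0.4646.
Weighted sum of the unit vectors: (0.8093)·(-0.4158,0.1162,-0.9020) + (0.4646)·(0.6950,-0.4411,-0.5678) = (-0.0136, -0.1109, -0.9937).
Converting back: φ = atan2(z, √(x²+y²)) = -83.59°, λ = atan2(y, x) = -97.02°.

-83.59°, -97.02°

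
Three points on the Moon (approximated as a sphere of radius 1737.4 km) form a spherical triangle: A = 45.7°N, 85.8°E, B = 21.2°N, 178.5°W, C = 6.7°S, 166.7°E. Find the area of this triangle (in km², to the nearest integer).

1408093 km²

Side lengths (central angles): a = 0.5490, b = 1.5446, c = 1.3754 rad; semiperimeter s = 1.7345.
By l'Huilier's theorem, tan(E/4) = √[tan(s/2) tan((s−a)/2) tan((s−b)/2) tan((s−c)/2)], giving spherical excess E = 0.4665 rad.
Area = E·R² = 0.4665 × (1737.4)² ≈ 1408093 km².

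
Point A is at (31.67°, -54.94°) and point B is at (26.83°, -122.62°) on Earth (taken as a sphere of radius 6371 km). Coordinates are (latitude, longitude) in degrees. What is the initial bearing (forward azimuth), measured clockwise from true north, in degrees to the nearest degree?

Δλ = -67.680° = -1.1812 rad.
y = sin Δλ · cos φ₂ = (-0.9251)(0.8923) = -0.8255
x = cos φ₁ sin φ₂ − sin φ₁ cos φ₂ cos Δλ = (0.8511)(0.4513) − (0.5250)(0.8923)(0.3798) = 0.2062
θ = atan2(y, x) = -75.97°; adding 360° gives 284°.

284°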